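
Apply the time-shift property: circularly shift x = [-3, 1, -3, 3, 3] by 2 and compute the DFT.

Time shift by 2: X_shifted[k] = ω_5^(2k) · X[k]
Shifted x = [3, 3, -3, 1, -3]

DFT(x[n-2]) = [1, 4.6180-3.3552i, 2.3820-7.3309i, 2.3820+7.3309i, 4.6180+3.3552i]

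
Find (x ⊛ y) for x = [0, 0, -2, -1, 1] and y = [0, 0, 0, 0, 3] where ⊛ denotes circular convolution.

(x ⊛ y)[n] = Σ(m=0 to 4) x[m] · y[(n-m) mod 5]

Computing each output sample:
(x ⊛ y)[0] = 0
(x ⊛ y)[1] = -6
(x ⊛ y)[2] = -3
(x ⊛ y)[3] = 3
(x ⊛ y)[4] = 0

x ⊛ y = [0, -6, -3, 3, 0]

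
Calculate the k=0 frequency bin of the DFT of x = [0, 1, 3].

X[0] = Σ(n=0 to 2) x[n] · ω_3^0 = Σ x[n]
= (0) + (1) + (3)

X[0] = 4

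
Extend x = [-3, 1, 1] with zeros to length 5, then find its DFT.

Original 3-point DFT: [-1, -4, -4]
Zero-padded 5-point DFT provides frequency interpolation.

DFT_5([x, 0, ...]) = [-1, -3.5000-1.5388i, -3.5000+0.3633i, -3.5000-0.3633i, -3.5000+1.5388i]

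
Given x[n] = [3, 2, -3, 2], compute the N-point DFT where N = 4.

X[k] = Σ(n=0 to 3) x[n] · ω_4^(nk)
where ω_4 = e^(-2πi/4)

Computing each X[k]:
X[0] = 4
X[1] = 6
X[2] = -4
X[3] = 6

X = [4, 6, -4, 6]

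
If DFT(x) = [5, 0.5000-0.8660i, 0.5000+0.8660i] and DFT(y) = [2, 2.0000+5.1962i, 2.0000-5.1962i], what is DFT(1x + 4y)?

By linearity: DFT(1x + 4y) = 1·DFT(x) + 4·DFT(y)
= 1·[5, 0.5000-0.8660i, 0.5000+0.8660i] + 4·[2, 2.0000+5.1962i, 2.0000-5.1962i]

Computing element-wise:
Z[0] = 1·(5) + 4·(2) = 13
Z[1] = 1·(0.5000-0.8660i) + 4·(2.0000+5.1962i) = 8.5000+19.9188i
Z[2] = 1·(0.5000+0.8660i) + 4·(2.0000-5.1962i) = 8.5000-19.9188i

DFT(1x + 4y) = 1·X + 4·Y = [13, 8.5000+19.9188i, 8.5000-19.9188i]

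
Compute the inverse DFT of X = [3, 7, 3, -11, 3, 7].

x[n] = (1/6) Σ(k=0 to 5) X[k] · e^(2πikn/6)

Computing each x[n]:
x[0] = 2
x[1] = 3
x[2] = -3
x[3] = 1
x[4] = -3
x[5] = 3

x = [2, 3, -3, 1, -3, 3]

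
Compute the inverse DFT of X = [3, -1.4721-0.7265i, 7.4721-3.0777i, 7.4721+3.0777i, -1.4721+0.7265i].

x[n] = (1/5) Σ(k=0 to 4) X[k] · e^(2πikn/5)

Computing each x[n]:
x[0] = 3
x[1] = -1
x[2] = 1
x[3] = 3
x[4] = -3

x = [3, -1, 1, 3, -3]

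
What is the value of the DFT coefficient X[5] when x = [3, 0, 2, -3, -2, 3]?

X[5] = Σ(n=0 to 5) x[n] · ω_6^(5n) where ω_6 = e^(-2πi/6)
= (3)·ω_6^0 + (0)·ω_6^5 + (2)·ω_6^10 + (-3)·ω_6^15 + (-2)·ω_6^20 + (3)·ω_6^25

X[5] = 7.5000+0.8660i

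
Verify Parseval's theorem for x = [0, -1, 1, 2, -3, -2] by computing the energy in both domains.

Time domain:
Σ|x[n]|² = |0|² + |-1|² + |1|² + |2|² + |-3|² + |-2|² = 19.0000

Frequency domain:
(1/6)Σ|X[k]|² = (1/6)(|-3|² + |-2.5000-4.3301i|² + |4.5000+2.5981i|² + |-1|² + |4.5000-2.5981i|² + |-2.5000+4.3301i|²) = (1/6)·114.0000 = 19.0000

Both sides agree, confirming Parseval's theorem.

Σ|x[n]|² = (1/N)Σ|X[k]|² = 19.0000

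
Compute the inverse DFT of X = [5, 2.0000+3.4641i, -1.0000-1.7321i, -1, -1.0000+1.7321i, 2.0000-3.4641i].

x[n] = (1/6) Σ(k=0 to 5) X[k] · e^(2πikn/6)

Computing each x[n]:
x[0] = 1
x[1] = 1
x[2] = -1
x[3] = 0
x[4] = 2
x[5] = 2

x = [1, 1, -1, 0, 2, 2]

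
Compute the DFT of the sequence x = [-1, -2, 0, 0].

X[k] = Σ(n=0 to 3) x[n] · ω_4^(nk)
where ω_4 = e^(-2πi/4)

Computing each X[k]:
X[0] = -3
X[1] = -1+2i
X[2] = 1
X[3] = -1-2i

X = [-3, -1+2i, 1, -1-2i]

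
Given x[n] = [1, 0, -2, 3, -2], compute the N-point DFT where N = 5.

X[k] = Σ(n=0 to 4) x[n] · ω_5^(nk)
where ω_5 = e^(-2πi/5)

Computing each X[k]:
X[0] = 0
X[1] = -0.4271+1.0368i
X[2] = 2.9271-5.9309i
X[3] = 2.9271+5.9309i
X[4] = -0.4271-1.0368i

X = [0, -0.4271+1.0368i, 2.9271-5.9309i, 2.9271+5.9309i, -0.4271-1.0368i]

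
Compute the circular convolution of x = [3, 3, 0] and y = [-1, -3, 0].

(x ⊛ y)[n] = Σ(m=0 to 2) x[m] · y[(n-m) mod 3]

Computing each output sample:
(x ⊛ y)[0] = -3
(x ⊛ y)[1] = -12
(x ⊛ y)[2] = -9

x ⊛ y = [-3, -12, -9]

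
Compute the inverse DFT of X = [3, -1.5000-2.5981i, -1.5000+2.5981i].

x[n] = (1/3) Σ(k=0 to 2) X[k] · e^(2πikn/3)

Computing each x[n]:
x[0] = 0
x[1] = 3
x[2] = 0

x = [0, 3, 0]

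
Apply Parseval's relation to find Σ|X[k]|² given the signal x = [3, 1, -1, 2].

Parseval: Σ|x[n]|² = (1/N)Σ|X[k]|², so Σ|X[k]|² = N·Σ|x[n]|² = 4·15.0000

Σ|X[k]|² = N·Σ|x[n]|² = 4·15.0000 = 60.0000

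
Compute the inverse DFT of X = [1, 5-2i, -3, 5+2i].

x[n] = (1/4) Σ(k=0 to 3) X[k] · e^(2πikn/4)

Computing each x[n]:
x[0] = 2
x[1] = 2
x[2] = -3
x[3] = 0

x = [2, 2, -3, 0]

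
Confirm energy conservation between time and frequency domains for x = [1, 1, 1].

Time domain:
Σ|x[n]|² = |1|² + |1|² + |1|² = 3.0000

Frequency domain:
(1/3)Σ|X[k]|² = (1/3)(|3|² + |0|² + |0|²) = (1/3)·9.0000 = 3.0000

Both sides agree, confirming Parseval's theorem.

Σ|x[n]|² = (1/N)Σ|X[k]|² = 3.0000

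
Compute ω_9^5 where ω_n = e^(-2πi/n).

ω_9^5 = e^(-2πi·5/9)
= cos(-2π·5/9) + i·sin(-2π·5/9)
= cos(-10π/9) + i·sin(-10π/9)

ω_9^5 = cos(-10π/9) + i·sin(-10π/9) = -0.9397+0.3420i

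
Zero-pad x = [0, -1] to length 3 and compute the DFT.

Original 2-point DFT: [-1, 1]
Zero-padded 3-point DFT provides frequency interpolation.

DFT_3([x, 0, ...]) = [-1, 0.5000+0.8660i, 0.5000-0.8660i]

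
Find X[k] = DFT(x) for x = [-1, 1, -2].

X[k] = Σ(n=0 to 2) x[n] · ω_3^(nk)
where ω_3 = e^(-2πi/3)

Computing each X[k]:
X[0] = -2
X[1] = -0.5000-2.5981i
X[2] = -0.5000+2.5981i

X = [-2, -0.5000-2.5981i, -0.5000+2.5981i]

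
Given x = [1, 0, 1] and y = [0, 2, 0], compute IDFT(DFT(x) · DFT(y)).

(x ⊛ y)[n] = Σ(m=0 to 2) x[m] · y[(n-m) mod 3]

Computing each output sample:
(x ⊛ y)[0] = 2
(x ⊛ y)[1] = 2
(x ⊛ y)[2] = 0

x ⊛ y = [2, 2, 0]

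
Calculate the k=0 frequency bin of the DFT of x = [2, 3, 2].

X[0] = Σ(n=0 to 2) x[n] · ω_3^0 = Σ x[n]
= (2) + (3) + (2)

X[0] = 7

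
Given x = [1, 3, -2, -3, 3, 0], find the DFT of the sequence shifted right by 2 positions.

Time shift by 2: X_shifted[k] = ω_6^(2k) · X[k]
Shifted x = [3, 0, 1, 3, -2, -3]

DFT(x[n-2]) = [2, -1.0000-5.1962i, 8, 2, 8, -1.0000+5.1962i]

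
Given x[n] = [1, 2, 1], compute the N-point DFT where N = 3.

X[k] = Σ(n=0 to 2) x[n] · ω_3^(nk)
where ω_3 = e^(-2πi/3)

Computing each X[k]:
X[0] = 4
X[1] = -0.5000-0.8660i
X[2] = -0.5000+0.8660i

X = [4, -0.5000-0.8660i, -0.5000+0.8660i]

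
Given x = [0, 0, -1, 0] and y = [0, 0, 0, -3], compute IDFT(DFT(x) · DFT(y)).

(x ⊛ y)[n] = Σ(m=0 to 3) x[m] · y[(n-m) mod 4]

Computing each output sample:
(x ⊛ y)[0] = 0
(x ⊛ y)[1] = 3
(x ⊛ y)[2] = 0
(x ⊛ y)[3] = 0

x ⊛ y = [0, 3, 0, 0]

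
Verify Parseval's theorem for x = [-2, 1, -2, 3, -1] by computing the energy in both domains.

Time domain:
Σ|x[n]|² = |-2|² + |1|² + |-2|² + |3|² + |-1|² = 19.0000

Frequency domain:
(1/5)Σ|X[k]|² = (1/5)(|-1|² + |-2.8090+1.0368i|² + |-1.6910-5.9309i|² + |-1.6910+5.9309i|² + |-2.8090-1.0368i|²) = (1/5)·95.0000 = 19.0000

Both sides agree, confirming Parseval's theorem.

Σ|x[n]|² = (1/N)Σ|X[k]|² = 19.0000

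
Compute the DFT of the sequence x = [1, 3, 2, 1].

X[k] = Σ(n=0 to 3) x[n] · ω_4^(nk)
where ω_4 = e^(-2πi/4)

Computing each X[k]:
X[0] = 7
X[1] = -1-2i
X[2] = -1
X[3] = -1+2i

X = [7, -1-2i, -1, -1+2i]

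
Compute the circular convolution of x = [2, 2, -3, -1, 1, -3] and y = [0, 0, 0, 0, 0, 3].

(x ⊛ y)[n] = Σ(m=0 to 5) x[m] · y[(n-m) mod 6]

Computing each output sample:
(x ⊛ y)[0] = 6
(x ⊛ y)[1] = -9
(x ⊛ y)[2] = -3
(x ⊛ y)[3] = 3
(x ⊛ y)[4] = -9
(x ⊛ y)[5] = 6

x ⊛ y = [6, -9, -3, 3, -9, 6]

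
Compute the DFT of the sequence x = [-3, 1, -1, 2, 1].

X[k] = Σ(n=0 to 4) x[n] · ω_5^(nk)
where ω_5 = e^(-2πi/5)

Computing each X[k]:
X[0] = 0
X[1] = -3.1910+1.7634i
X[2] = -4.3090-2.8532i
X[3] = -4.3090+2.8532i
X[4] = -3.1910-1.7634i

X = [0, -3.1910+1.7634i, -4.3090-2.8532i, -4.3090+2.8532i, -3.1910-1.7634i]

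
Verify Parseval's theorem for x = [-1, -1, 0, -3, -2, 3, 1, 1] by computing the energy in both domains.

Time domain:
Σ|x[n]|² = |-1|² + |-1|² + |0|² + |-3|² + |-2|² + |3|² + |1|² + |1|² = 26.0000

Frequency domain:
(1/8)Σ|X[k]|² = (1/8)(|-2|² + |1.0000+6.6569i|² + |-4-4i|² + |1.0000+4.6569i|² + |-2|² + |1.0000-4.6569i|² + |-4+4i|² + |1.0000-6.6569i|²) = (1/8)·208.0000 = 26.0000

Both sides agree, confirming Parseval's theorem.

Σ|x[n]|² = (1/N)Σ|X[k]|² = 26.0000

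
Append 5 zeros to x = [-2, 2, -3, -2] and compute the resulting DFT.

Original 4-point DFT: [-5, 1-4i, -5, 1+4i]
Zero-padded 9-point DFT provides frequency interpolation.

DFT_9([x, 0, ...]) = [-5, 0.0111+3.4009i, 2.1664-2.6756i, -3.5000-4.3301i, -5.1775-0.8804i, -5.1775+0.8804i, -3.5000+4.3301i, 2.1664+2.6756i, 0.0111-3.4009i]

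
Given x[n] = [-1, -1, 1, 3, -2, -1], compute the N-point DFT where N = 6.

X[k] = Σ(n=0 to 5) x[n] · ω_6^(nk)
where ω_6 = e^(-2πi/6)

Computing each X[k]:
X[0] = -1
X[1] = -4.5000-2.5981i
X[2] = 3.5000+2.5981i
X[3] = -3
X[4] = 3.5000-2.5981i
X[5] = -4.5000+2.5981i

X = [-1, -4.5000-2.5981i, 3.5000+2.5981i, -3, 3.5000-2.5981i, -4.5000+2.5981i]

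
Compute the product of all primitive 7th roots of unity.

The primitive 7th roots of unity are ω_7^k for k coprime to 7: k ∈ {1, 2, 3, 4, 5, 6}
Their product equals the constant term of the cyclotomic polynomial Φ_7(x) up to sign.
For n ≥ 3, the product of all primitive nth roots of unity is 1. (For n=1 it is 1; for n=2 it is -1.)

1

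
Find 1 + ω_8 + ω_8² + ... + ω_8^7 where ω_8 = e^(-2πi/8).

Sum of all nth roots of unity equals 0 for n > 1 (geometric series with r ≠ 1).

0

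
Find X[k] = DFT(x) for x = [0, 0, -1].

X[k] = Σ(n=0 to 2) x[n] · ω_3^(nk)
where ω_3 = e^(-2πi/3)

Computing each X[k]:
X[0] = -1
X[1] = 0.5000-0.8660i
X[2] = 0.5000+0.8660i

X = [-1, 0.5000-0.8660i, 0.5000+0.8660i]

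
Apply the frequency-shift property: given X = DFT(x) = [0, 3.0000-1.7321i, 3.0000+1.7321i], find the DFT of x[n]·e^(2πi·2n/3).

Modulation property: DFT(ω_3^(-2n)·x[n]) = X[(k-2) mod 3], so circularly shift X by 2 positions.

X[k-2] = [3.0000-1.7321i, 3.0000+1.7321i, 0]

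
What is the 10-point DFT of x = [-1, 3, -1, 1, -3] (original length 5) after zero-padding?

Original 5-point DFT: [-1, -1.0000-4.5308i, -1.0000-5.4288i, -1.0000+5.4288i, -1.0000+4.5308i]
Zero-padded 10-point DFT provides frequency interpolation.

DFT_10([x, 0, ...]) = [-1, 3.2361, -1.0000-4.5308i, -1.2361, -1.0000-5.4288i, -9, -1.0000+5.4288i, -1.2361, -1.0000+4.5308i, 3.2361]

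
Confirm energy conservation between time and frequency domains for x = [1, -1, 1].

Time domain:
Σ|x[n]|² = |1|² + |-1|² + |1|² = 3.0000

Frequency domain:
(1/3)Σ|X[k]|² = (1/3)(|1|² + |1.0000+1.7321i|² + |1.0000-1.7321i|²) = (1/3)·9.0000 = 3.0000

Both sides agree, confirming Parseval's theorem.

Σ|x[n]|² = (1/N)Σ|X[k]|² = 3.0000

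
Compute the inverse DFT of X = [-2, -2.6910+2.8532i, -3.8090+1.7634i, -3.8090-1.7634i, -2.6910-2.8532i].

x[n] = (1/5) Σ(k=0 to 4) X[k] · e^(2πikn/5)

Computing each x[n]:
x[0] = -3
x[1] = -1
x[2] = 0
x[3] = 0
x[4] = 2

x = [-3, -1, 0, 0, 2]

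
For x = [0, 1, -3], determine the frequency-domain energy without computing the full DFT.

Parseval: Σ|x[n]|² = (1/N)Σ|X[k]|², so Σ|X[k]|² = N·Σ|x[n]|² = 3·10.0000

Σ|X[k]|² = N·Σ|x[n]|² = 3·10.0000 = 30.0000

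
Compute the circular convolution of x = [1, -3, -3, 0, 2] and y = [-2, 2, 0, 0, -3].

(x ⊛ y)[n] = Σ(m=0 to 4) x[m] · y[(n-m) mod 5]

Computing each output sample:
(x ⊛ y)[0] = 11
(x ⊛ y)[1] = 17
(x ⊛ y)[2] = 0
(x ⊛ y)[3] = -12
(x ⊛ y)[4] = -7

x ⊛ y = [11, 17, 0, -12, -7]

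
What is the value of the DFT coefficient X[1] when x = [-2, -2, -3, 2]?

X[1] = Σ(n=0 to 3) x[n] · ω_4^(1n) where ω_4 = e^(-2πi/4)
= (-2)·ω_4^0 + (-2)·ω_4^1 + (-3)·ω_4^2 + (2)·ω_4^3

X[1] = 1+4i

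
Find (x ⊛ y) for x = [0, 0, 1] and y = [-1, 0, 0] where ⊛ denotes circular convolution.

(x ⊛ y)[n] = Σ(m=0 to 2) x[m] · y[(n-m) mod 3]

Computing each output sample:
(x ⊛ y)[0] = 0
(x ⊛ y)[1] = 0
(x ⊛ y)[2] = -1

x ⊛ y = [0, 0, -1]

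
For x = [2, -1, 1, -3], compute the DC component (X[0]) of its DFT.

X[0] = Σ(n=0 to 3) x[n] · ω_4^0 = Σ x[n]
= (2) + (-1) + (1) + (-3)

X[0] = -1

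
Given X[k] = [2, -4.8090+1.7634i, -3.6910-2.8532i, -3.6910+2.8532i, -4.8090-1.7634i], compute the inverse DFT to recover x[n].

x[n] = (1/5) Σ(k=0 to 4) X[k] · e^(2πikn/5)

Computing each x[n]:
x[0] = -3
x[1] = 1
x[2] = 0
x[3] = 3
x[4] = 1

x = [-3, 1, 0, 3, 1]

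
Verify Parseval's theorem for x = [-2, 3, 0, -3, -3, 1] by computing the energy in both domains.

Time domain:
Σ|x[n]|² = |-2|² + |3|² + |0|² + |-3|² + |-3|² + |1|² = 32.0000

Frequency domain:
(1/6)Σ|X[k]|² = (1/6)(|-4|² + |4.5000-4.3301i|² + |-5.5000+0.8660i|² + |-6|² + |-5.5000-0.8660i|² + |4.5000+4.3301i|²) = (1/6)·192.0000 = 32.0000

Both sides agree, confirming Parseval's theorem.

Σ|x[n]|² = (1/N)Σ|X[k]|² = 32.0000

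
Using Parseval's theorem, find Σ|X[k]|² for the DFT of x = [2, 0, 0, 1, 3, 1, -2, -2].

Parseval: Σ|x[n]|² = (1/N)Σ|X[k]|², so Σ|X[k]|² = N·Σ|x[n]|² = 8·23.0000

Σ|X[k]|² = N·Σ|x[n]|² = 8·23.0000 = 184.0000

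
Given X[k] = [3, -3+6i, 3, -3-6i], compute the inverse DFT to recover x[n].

x[n] = (1/4) Σ(k=0 to 3) X[k] · e^(2πikn/4)

Computing each x[n]:
x[0] = 0
x[1] = -3
x[2] = 3
x[3] = 3

x = [0, -3, 3, 3]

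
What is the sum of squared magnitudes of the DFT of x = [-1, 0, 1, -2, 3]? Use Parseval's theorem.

Parseval: Σ|x[n]|² = (1/N)Σ|X[k]|², so Σ|X[k]|² = N·Σ|x[n]|² = 5·15.0000

Σ|X[k]|² = N·Σ|x[n]|² = 5·15.0000 = 75.0000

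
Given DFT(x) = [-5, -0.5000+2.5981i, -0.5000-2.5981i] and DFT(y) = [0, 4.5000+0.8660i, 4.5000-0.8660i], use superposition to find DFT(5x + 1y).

By linearity: DFT(5x + 1y) = 5·DFT(x) + 1·DFT(y)
= 5·[-5, -0.5000+2.5981i, -0.5000-2.5981i] + 1·[0, 4.5000+0.8660i, 4.5000-0.8660i]

Computing element-wise:
Z[0] = 5·(-5) + 1·(0) = -25
Z[1] = 5·(-0.5000+2.5981i) + 1·(4.5000+0.8660i) = 2.0000+13.8565i
Z[2] = 5·(-0.5000-2.5981i) + 1·(4.5000-0.8660i) = 2.0000-13.8565i

DFT(5x + 1y) = 5·X + 1·Y = [-25, 2.0000+13.8565i, 2.0000-13.8565i]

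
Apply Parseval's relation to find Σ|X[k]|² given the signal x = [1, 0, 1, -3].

Parseval: Σ|x[n]|² = (1/N)Σ|X[k]|², so Σ|X[k]|² = N·Σ|x[n]|² = 4·11.0000

Σ|X[k]|² = N·Σ|x[n]|² = 4·11.0000 = 44.0000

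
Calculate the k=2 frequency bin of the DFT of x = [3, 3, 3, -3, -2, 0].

X[2] = Σ(n=0 to 5) x[n] · ω_6^(2n) where ω_6 = e^(-2πi/6)
= (3)·ω_6^0 + (3)·ω_6^2 + (3)·ω_6^4 + (-3)·ω_6^6 + (-2)·ω_6^8 + (0)·ω_6^10

X[2] = -2.0000+1.7321i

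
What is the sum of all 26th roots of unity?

Sum of all nth roots of unity equals 0 for n > 1 (geometric series with r ≠ 1).

0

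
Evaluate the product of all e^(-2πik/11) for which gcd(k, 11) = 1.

The primitive 11th roots of unity are ω_11^k for k coprime to 11: k ∈ {1, 2, 3, 4, 5, 6, 7, 8, 9, 10}
Their product equals the constant term of the cyclotomic polynomial Φ_11(x) up to sign.
For n ≥ 3, the product of all primitive nth roots of unity is 1. (For n=1 it is 1; for n=2 it is -1.)

1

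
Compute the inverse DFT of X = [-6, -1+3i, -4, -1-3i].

x[n] = (1/4) Σ(k=0 to 3) X[k] · e^(2πikn/4)

Computing each x[n]:
x[0] = -3
x[1] = -2
x[2] = -2
x[3] = 1

x = [-3, -2, -2, 1]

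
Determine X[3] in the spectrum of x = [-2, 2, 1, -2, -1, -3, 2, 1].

X[3] = Σ(n=0 to 7) x[n] · ω_8^(3n) where ω_8 = e^(-2πi/8)
= (-2)·ω_8^0 + (2)·ω_8^3 + (1)·ω_8^6 + (-2)·ω_8^9 + (-1)·ω_8^12 + (-3)·ω_8^15 + (2)·ω_8^18 + (1)·ω_8^21

X[3] = -6.6569-2.4142i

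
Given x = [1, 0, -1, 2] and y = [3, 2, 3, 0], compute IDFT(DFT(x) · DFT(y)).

(x ⊛ y)[n] = Σ(m=0 to 3) x[m] · y[(n-m) mod 4]

Computing each output sample:
(x ⊛ y)[0] = 4
(x ⊛ y)[1] = 8
(x ⊛ y)[2] = 0
(x ⊛ y)[3] = 4

x ⊛ y = [4, 8, 0, 4]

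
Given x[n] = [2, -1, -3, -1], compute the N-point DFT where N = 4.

X[k] = Σ(n=0 to 3) x[n] · ω_4^(nk)
where ω_4 = e^(-2πi/4)

Computing each X[k]:
X[0] = -3
X[1] = 5
X[2] = 1
X[3] = 5

X = [-3, 5, 1, 5]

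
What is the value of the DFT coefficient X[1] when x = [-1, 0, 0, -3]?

X[1] = Σ(n=0 to 3) x[n] · ω_4^(1n) where ω_4 = e^(-2πi/4)
= (-1)·ω_4^0 + (0)·ω_4^1 + (0)·ω_4^2 + (-3)·ω_4^3

X[1] = -1-3i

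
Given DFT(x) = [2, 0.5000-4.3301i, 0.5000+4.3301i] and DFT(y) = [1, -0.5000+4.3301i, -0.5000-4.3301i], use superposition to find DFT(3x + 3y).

By linearity: DFT(3x + 3y) = 3·DFT(x) + 3·DFT(y)
= 3·[2, 0.5000-4.3301i, 0.5000+4.3301i] + 3·[1, -0.5000+4.3301i, -0.5000-4.3301i]

Computing element-wise:
Z[0] = 3·(2) + 3·(1) = 9
Z[1] = 3·(0.5000-4.3301i) + 3·(-0.5000+4.3301i) = 0
Z[2] = 3·(0.5000+4.3301i) + 3·(-0.5000-4.3301i) = 0

DFT(3x + 3y) = 3·X + 3·Y = [9, 0, 0]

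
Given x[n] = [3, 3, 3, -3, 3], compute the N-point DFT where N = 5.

X[k] = Σ(n=0 to 4) x[n] · ω_5^(nk)
where ω_5 = e^(-2πi/5)

Computing each X[k]:
X[0] = 9
X[1] = 4.8541-3.5267i
X[2] = -1.8541+5.7063i
X[3] = -1.8541-5.7063i
X[4] = 4.8541+3.5267i

X = [9, 4.8541-3.5267i, -1.8541+5.7063i, -1.8541-5.7063i, 4.8541+3.5267i]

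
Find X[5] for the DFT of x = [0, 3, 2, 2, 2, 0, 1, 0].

X[5] = Σ(n=0 to 7) x[n] · ω_8^(5n) where ω_8 = e^(-2πi/8)
= (0)·ω_8^0 + (3)·ω_8^5 + (2)·ω_8^10 + (2)·ω_8^15 + (2)·ω_8^20 + (0)·ω_8^25 + (1)·ω_8^30 + (0)·ω_8^35

X[5] = -2.7071+2.5355i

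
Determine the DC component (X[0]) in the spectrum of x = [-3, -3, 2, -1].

X[0] = Σ(n=0 to 3) x[n] · ω_4^0 = Σ x[n]
= (-3) + (-3) + (2) + (-1)

X[0] = -5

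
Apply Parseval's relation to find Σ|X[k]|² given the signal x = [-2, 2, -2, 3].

Parseval: Σ|x[n]|² = (1/N)Σ|X[k]|², so Σ|X[k]|² = N·Σ|x[n]|² = 4·21.0000

Σ|X[k]|² = N·Σ|x[n]|² = 4·21.0000 = 84.0000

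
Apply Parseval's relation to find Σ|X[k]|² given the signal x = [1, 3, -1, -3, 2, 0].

Parseval: Σ|x[n]|² = (1/N)Σ|X[k]|², so Σ|X[k]|² = N·Σ|x[n]|² = 6·24.0000

Σ|X[k]|² = N·Σ|x[n]|² = 6·24.0000 = 144.0000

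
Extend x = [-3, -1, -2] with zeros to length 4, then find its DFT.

Original 3-point DFT: [-6, -1.5000-0.8660i, -1.5000+0.8660i]
Zero-padded 4-point DFT provides frequency interpolation.

DFT_4([x, 0, ...]) = [-6, -1+1i, -4, -1-1i]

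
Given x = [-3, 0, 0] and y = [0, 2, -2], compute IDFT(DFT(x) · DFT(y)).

(x ⊛ y)[n] = Σ(m=0 to 2) x[m] · y[(n-m) mod 3]

Computing each output sample:
(x ⊛ y)[0] = 0
(x ⊛ y)[1] = -6
(x ⊛ y)[2] = 6

x ⊛ y = [0, -6, 6]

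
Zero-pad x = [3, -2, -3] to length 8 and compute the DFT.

Original 3-point DFT: [-2, 5.5000-0.8660i, 5.5000+0.8660i]
Zero-padded 8-point DFT provides frequency interpolation.

DFT_8([x, 0, ...]) = [-2, 1.5858+4.4142i, 6+2i, 4.4142-1.5858i, 2, 4.4142+1.5858i, 6-2i, 1.5858-4.4142i]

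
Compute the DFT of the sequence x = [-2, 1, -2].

X[k] = Σ(n=0 to 2) x[n] · ω_3^(nk)
where ω_3 = e^(-2πi/3)

Computing each X[k]:
X[0] = -3
X[1] = -1.5000-2.5981i
X[2] = -1.5000+2.5981i

X = [-3, -1.5000-2.5981i, -1.5000+2.5981i]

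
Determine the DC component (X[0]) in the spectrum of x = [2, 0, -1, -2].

X[0] = Σ(n=0 to 3) x[n] · ω_4^0 = Σ x[n]
= (2) + (0) + (-1) + (-2)

X[0] = -1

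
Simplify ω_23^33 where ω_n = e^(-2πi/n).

Since ω_23^23 = 1, powers reduce modulo 23.
33 mod 23 = 10
So ω_23^33 = ω_23^10 = e^(-2πi·10/23)

ω_23^33 = ω_23^10 = -0.9172-0.3984i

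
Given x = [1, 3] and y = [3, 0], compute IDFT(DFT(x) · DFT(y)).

(x ⊛ y)[n] = Σ(m=0 to 1) x[m] · y[(n-m) mod 2]

Computing each output sample:
(x ⊛ y)[0] = 3
(x ⊛ y)[1] = 9

x ⊛ y = [3, 9]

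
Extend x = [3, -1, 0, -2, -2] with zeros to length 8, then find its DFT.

Original 5-point DFT: [-2, 3.6910-2.1266i, 4.8090+1.3143i, 4.8090-1.3143i, 3.6910+2.1266i]
Zero-padded 8-point DFT provides frequency interpolation.

DFT_8([x, 0, ...]) = [-2, 5.7071+2.1213i, 1-1i, 4.2929+2.1213i, 4, 4.2929-2.1213i, 1+1i, 5.7071-2.1213i]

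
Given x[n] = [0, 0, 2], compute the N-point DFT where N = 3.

X[k] = Σ(n=0 to 2) x[n] · ω_3^(nk)
where ω_3 = e^(-2πi/3)

Computing each X[k]:
X[0] = 2
X[1] = -1.0000+1.7321i
X[2] = -1.0000-1.7321i

X = [2, -1.0000+1.7321i, -1.0000-1.7321i]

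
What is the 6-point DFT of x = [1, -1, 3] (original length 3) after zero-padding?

Original 3-point DFT: [3, 3.4641i, -3.4641i]
Zero-padded 6-point DFT provides frequency interpolation.

DFT_6([x, 0, ...]) = [3, -1.0000-1.7321i, 3.4641i, 5, -3.4641i, -1.0000+1.7321i]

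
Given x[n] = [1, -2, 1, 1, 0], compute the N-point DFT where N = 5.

X[k] = Σ(n=0 to 4) x[n] · ω_5^(nk)
where ω_5 = e^(-2πi/5)

Computing each X[k]:
X[0] = 1
X[1] = -1.2361+1.9021i
X[2] = 3.2361+1.1756i
X[3] = 3.2361-1.1756i
X[4] = -1.2361-1.9021i

X = [1, -1.2361+1.9021i, 3.2361+1.1756i, 3.2361-1.1756i, -1.2361-1.9021i]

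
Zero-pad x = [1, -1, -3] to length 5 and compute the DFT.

Original 3-point DFT: [-3, 3.0000-1.7321i, 3.0000+1.7321i]
Zero-padded 5-point DFT provides frequency interpolation.

DFT_5([x, 0, ...]) = [-3, 3.1180+2.7144i, 0.8820-2.2654i, 0.8820+2.2654i, 3.1180-2.7144i]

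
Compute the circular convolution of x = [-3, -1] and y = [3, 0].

(x ⊛ y)[n] = Σ(m=0 to 1) x[m] · y[(n-m) mod 2]

Computing each output sample:
(x ⊛ y)[0] = -9
(x ⊛ y)[1] = -3

x ⊛ y = [-9, -3]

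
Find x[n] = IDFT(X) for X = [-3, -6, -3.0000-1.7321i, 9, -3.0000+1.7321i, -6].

x[n] = (1/6) Σ(k=0 to 5) X[k] · e^(2πikn/6)

Computing each x[n]:
x[0] = -2
x[1] = -2
x[2] = 2
x[3] = -1
x[4] = 3
x[5] = -3

x = [-2, -2, 2, -1, 3, -3]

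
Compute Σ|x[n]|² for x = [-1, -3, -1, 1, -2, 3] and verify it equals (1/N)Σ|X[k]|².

Time domain:
Σ|x[n]|² = |-1|² + |-3|² + |-1|² + |1|² + |-2|² + |3|² = 25.0000

Frequency domain:
(1/6)Σ|X[k]|² = (1/6)(|-3|² + |-0.5000+4.3301i|² + |1.5000+6.0622i|² + |-5|² + |1.5000-6.0622i|² + |-0.5000-4.3301i|²) = (1/6)·150.0000 = 25.0000

Both sides agree, confirming Parseval's theorem.

Σ|x[n]|² = (1/N)Σ|X[k]|² = 25.0000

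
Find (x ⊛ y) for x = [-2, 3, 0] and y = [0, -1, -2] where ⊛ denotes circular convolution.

(x ⊛ y)[n] = Σ(m=0 to 2) x[m] · y[(n-m) mod 3]

Computing each output sample:
(x ⊛ y)[0] = -6
(x ⊛ y)[1] = 2
(x ⊛ y)[2] = 1

x ⊛ y = [-6, 2, 1]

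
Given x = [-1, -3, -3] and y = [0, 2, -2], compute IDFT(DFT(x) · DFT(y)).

(x ⊛ y)[n] = Σ(m=0 to 2) x[m] · y[(n-m) mod 3]

Computing each output sample:
(x ⊛ y)[0] = 0
(x ⊛ y)[1] = 4
(x ⊛ y)[2] = -4

x ⊛ y = [0, 4, -4]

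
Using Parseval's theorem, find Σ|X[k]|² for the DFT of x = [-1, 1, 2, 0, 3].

Parseval: Σ|x[n]|² = (1/N)Σ|X[k]|², so Σ|X[k]|² = N·Σ|x[n]|² = 5·15.0000

Σ|X[k]|² = N·Σ|x[n]|² = 5·15.0000 = 75.0000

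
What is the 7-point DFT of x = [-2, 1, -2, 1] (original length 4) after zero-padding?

Original 4-point DFT: [-2, 0, -6, 0]
Zero-padded 7-point DFT provides frequency interpolation.

DFT_7([x, 0, ...]) = [-2, -1.8324+0.7341i, 0.2029-1.0609i, -4.3705-2.9725i, -4.3705+2.9725i, 0.2029+1.0609i, -1.8324-0.7341i]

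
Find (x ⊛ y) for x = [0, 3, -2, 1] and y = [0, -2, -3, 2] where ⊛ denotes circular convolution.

(x ⊛ y)[n] = Σ(m=0 to 3) x[m] · y[(n-m) mod 4]

Computing each output sample:
(x ⊛ y)[0] = 10
(x ⊛ y)[1] = -7
(x ⊛ y)[2] = -4
(x ⊛ y)[3] = -5

x ⊛ y = [10, -7, -4, -5]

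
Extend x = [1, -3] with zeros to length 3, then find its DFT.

Original 2-point DFT: [-2, 4]
Zero-padded 3-point DFT provides frequency interpolation.

DFT_3([x, 0, ...]) = [-2, 2.5000+2.5981i, 2.5000-2.5981i]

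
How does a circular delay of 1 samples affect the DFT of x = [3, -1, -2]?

Time shift by 1: X_shifted[k] = ω_3^(1k) · X[k]
Shifted x = [-2, 3, -1]

DFT(x[n-1]) = [0, -3.0000-3.4641i, -3.0000+3.4641i]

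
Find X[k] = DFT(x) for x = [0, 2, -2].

X[k] = Σ(n=0 to 2) x[n] · ω_3^(nk)
where ω_3 = e^(-2πi/3)

Computing each X[k]:
X[0] = 0
X[1] = -3.4641i
X[2] = 3.4641i

X = [0, -3.4641i, 3.4641i]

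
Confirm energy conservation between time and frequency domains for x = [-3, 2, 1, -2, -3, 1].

Time domain:
Σ|x[n]|² = |-3|² + |2|² + |1|² + |-2|² + |-3|² + |1|² = 28.0000

Frequency domain:
(1/6)Σ|X[k]|² = (1/6)(|-4|² + |1.5000-4.3301i|² + |-5.5000+2.5981i|² + |-6|² + |-5.5000-2.5981i|² + |1.5000+4.3301i|²) = (1/6)·168.0000 = 28.0000

Both sides agree, confirming Parseval's theorem.

Σ|x[n]|² = (1/N)Σ|X[k]|² = 28.0000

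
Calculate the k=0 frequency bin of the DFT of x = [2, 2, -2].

X[0] = Σ(n=0 to 2) x[n] · ω_3^0 = Σ x[n]
= (2) + (2) + (-2)

X[0] = 2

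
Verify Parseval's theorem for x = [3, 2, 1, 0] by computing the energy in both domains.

Time domain:
Σ|x[n]|² = |3|² + |2|² + |1|² + |0|² = 14.0000

Frequency domain:
(1/4)Σ|X[k]|² = (1/4)(|6|² + |2-2i|² + |2|² + |2+2i|²) = (1/4)·56.0000 = 14.0000

Both sides agree, confirming Parseval's theorem.

Σ|x[n]|² = (1/N)Σ|X[k]|² = 14.0000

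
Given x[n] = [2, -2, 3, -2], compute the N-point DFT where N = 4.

X[k] = Σ(n=0 to 3) x[n] · ω_4^(nk)
where ω_4 = e^(-2πi/4)

Computing each X[k]:
X[0] = 1
X[1] = -1
X[2] = 9
X[3] = -1

X = [1, -1, 9, -1]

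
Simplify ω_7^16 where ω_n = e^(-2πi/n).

Since ω_7^7 = 1, powers reduce modulo 7.
16 mod 7 = 2
So ω_7^16 = ω_7^2 = e^(-2πi·2/7)

ω_7^16 = ω_7^2 = -0.2225-0.9749i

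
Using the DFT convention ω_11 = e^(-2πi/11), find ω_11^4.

ω_11^4 = e^(-2πi·4/11)
= cos(-2π·4/11) + i·sin(-2π·4/11)
= cos(-8π/11) + i·sin(-8π/11)

ω_11^4 = cos(-8π/11) + i·sin(-8π/11) = -0.6549-0.7557i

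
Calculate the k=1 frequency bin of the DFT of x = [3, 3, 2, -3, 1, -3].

X[1] = Σ(n=0 to 5) x[n] · ω_6^(1n) where ω_6 = e^(-2πi/6)
= (3)·ω_6^0 + (3)·ω_6^1 + (2)·ω_6^2 + (-3)·ω_6^3 + (1)·ω_6^4 + (-3)·ω_6^5

X[1] = 4.5000-6.0622i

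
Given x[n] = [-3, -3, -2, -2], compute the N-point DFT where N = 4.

X[k] = Σ(n=0 to 3) x[n] · ω_4^(nk)
where ω_4 = e^(-2πi/4)

Computing each X[k]:
X[0] = -10
X[1] = -1+1i
X[2] = 0
X[3] = -1-1i

X = [-10, -1+1i, 0, -1-1i]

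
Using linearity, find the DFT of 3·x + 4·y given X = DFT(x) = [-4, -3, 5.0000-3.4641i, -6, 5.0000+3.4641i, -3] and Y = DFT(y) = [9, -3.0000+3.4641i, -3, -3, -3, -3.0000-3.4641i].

By linearity: DFT(3x + 4y) = 3·DFT(x) + 4·DFT(y)
= 3·[-4, -3, 5.0000-3.4641i, -6, 5.0000+3.4641i, -3] + 4·[9, -3.0000+3.4641i, -3, -3, -3, -3.0000-3.4641i]

Computing element-wise:
Z[0] = 3·(-4) + 4·(9) = 24
Z[1] = 3·(-3) + 4·(-3.0000+3.4641i) = -21.0000+13.8564i
Z[2] = 3·(5.0000-3.4641i) + 4·(-3) = 3.0000-10.3923i
Z[3] = 3·(-6) + 4·(-3) = -30
Z[4] = 3·(5.0000+3.4641i) + 4·(-3) = 3.0000+10.3923i
Z[5] = 3·(-3) + 4·(-3.0000-3.4641i) = -21.0000-13.8564i

DFT(3x + 4y) = 3·X + 4·Y = [24, -21.0000+13.8564i, 3.0000-10.3923i, -30, 3.0000+10.3923i, -21.0000-13.8564i]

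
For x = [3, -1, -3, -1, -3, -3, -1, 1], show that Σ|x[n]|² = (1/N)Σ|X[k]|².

Time domain:
Σ|x[n]|² = |3|² + |-1|² + |-3|² + |-1|² + |-3|² + |-3|² + |-1|² + |1|² = 40.0000

Frequency domain:
(1/8)Σ|X[k]|² = (1/8)(|-8|² + |8.8284+2.0000i|² + |4+4i|² + |3.1716-2.0000i|² + |0|² + |3.1716+2.0000i|² + |4-4i|² + |8.8284-2.0000i|²) = (1/8)·320.0000 = 40.0000

Both sides agree, confirming Parseval's theorem.

Σ|x[n]|² = (1/N)Σ|X[k]|² = 40.0000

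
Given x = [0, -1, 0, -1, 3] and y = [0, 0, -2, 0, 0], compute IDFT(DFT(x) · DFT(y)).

(x ⊛ y)[n] = Σ(m=0 to 4) x[m] · y[(n-m) mod 5]

Computing each output sample:
(x ⊛ y)[0] = 2
(x ⊛ y)[1] = -6
(x ⊛ y)[2] = 0
(x ⊛ y)[3] = 2
(x ⊛ y)[4] = 0

x ⊛ y = [2, -6, 0, 2, 0]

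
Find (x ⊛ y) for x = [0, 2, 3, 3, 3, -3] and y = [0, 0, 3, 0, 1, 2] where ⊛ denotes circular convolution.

(x ⊛ y)[n] = Σ(m=0 to 5) x[m] · y[(n-m) mod 6]

Computing each output sample:
(x ⊛ y)[0] = 16
(x ⊛ y)[1] = 0
(x ⊛ y)[2] = 9
(x ⊛ y)[3] = 9
(x ⊛ y)[4] = 3
(x ⊛ y)[5] = 11

x ⊛ y = [16, 0, 9, 9, 3, 11]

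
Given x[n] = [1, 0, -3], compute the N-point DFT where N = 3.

X[k] = Σ(n=0 to 2) x[n] · ω_3^(nk)
where ω_3 = e^(-2πi/3)

Computing each X[k]:
X[0] = -2
X[1] = 2.5000-2.5981i
X[2] = 2.5000+2.5981i

X = [-2, 2.5000-2.5981i, 2.5000+2.5981i]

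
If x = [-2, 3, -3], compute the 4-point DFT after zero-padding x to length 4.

Original 3-point DFT: [-2, -2.0000-5.1962i, -2.0000+5.1962i]
Zero-padded 4-point DFT provides frequency interpolation.

DFT_4([x, 0, ...]) = [-2, 1-3i, -8, 1+3i]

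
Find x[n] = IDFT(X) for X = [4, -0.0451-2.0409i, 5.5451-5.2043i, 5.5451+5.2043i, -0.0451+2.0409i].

x[n] = (1/5) Σ(k=0 to 4) X[k] · e^(2πikn/5)

Computing each x[n]:
x[0] = 3
x[1] = 1
x[2] = 0
x[3] = 3
x[4] = -3

x = [3, 1, 0, 3, -3]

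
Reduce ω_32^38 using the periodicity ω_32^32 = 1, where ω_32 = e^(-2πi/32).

Since ω_32^32 = 1, powers reduce modulo 32.
38 mod 32 = 6
So ω_32^38 = ω_32^6 = e^(-2πi·6/32)

ω_32^38 = ω_32^6 = 0.3827-0.9239i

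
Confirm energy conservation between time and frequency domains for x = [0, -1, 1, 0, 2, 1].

Time domain:
Σ|x[n]|² = |0|² + |-1|² + |1|² + |0|² + |2|² + |1|² = 7.0000

Frequency domain:
(1/6)Σ|X[k]|² = (1/6)(|3|² + |-1.5000+2.5981i|² + |-1.5000+0.8660i|² + |3|² + |-1.5000-0.8660i|² + |-1.5000-2.5981i|²) = (1/6)·42.0000 = 7.0000

Both sides agree, confirming Parseval's theorem.

Σ|x[n]|² = (1/N)Σ|X[k]|² = 7.0000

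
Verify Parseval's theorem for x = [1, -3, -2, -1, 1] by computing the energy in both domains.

Time domain:
Σ|x[n]|² = |1|² + |-3|² + |-2|² + |-1|² + |1|² = 16.0000

Frequency domain:
(1/5)Σ|X[k]|² = (1/5)(|-4|² + |2.8090+4.3920i|² + |1.6910+1.4001i|² + |1.6910-1.4001i|² + |2.8090-4.3920i|²) = (1/5)·80.0000 = 16.0000

Both sides agree, confirming Parseval's theorem.

Σ|x[n]|² = (1/N)Σ|X[k]|² = 16.0000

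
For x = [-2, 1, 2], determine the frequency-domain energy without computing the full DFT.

Parseval: Σ|x[n]|² = (1/N)Σ|X[k]|², so Σ|X[k]|² = N·Σ|x[n]|² = 3·9.0000

Σ|X[k]|² = N·Σ|x[n]|² = 3·9.0000 = 27.0000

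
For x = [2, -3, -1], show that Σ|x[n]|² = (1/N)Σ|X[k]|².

Time domain:
Σ|x[n]|² = |2|² + |-3|² + |-1|² = 14.0000

Frequency domain:
(1/3)Σ|X[k]|² = (1/3)(|-2|² + |4.0000+1.7321i|² + |4.0000-1.7321i|²) = (1/3)·42.0000 = 14.0000

Both sides agree, confirming Parseval's theorem.

Σ|x[n]|² = (1/N)Σ|X[k]|² = 14.0000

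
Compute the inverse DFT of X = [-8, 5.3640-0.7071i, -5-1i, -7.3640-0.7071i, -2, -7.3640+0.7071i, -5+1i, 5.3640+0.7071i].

x[n] = (1/8) Σ(k=0 to 7) X[k] · e^(2πikn/8)

Computing each x[n]:
x[0] = -3
x[1] = 2
x[2] = 0
x[3] = -3
x[4] = -2
x[5] = -3
x[6] = 0
x[7] = 1

x = [-3, 2, 0, -3, -2, -3, 0, 1]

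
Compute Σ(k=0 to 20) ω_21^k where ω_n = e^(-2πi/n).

Sum of all nth roots of unity equals 0 for n > 1 (geometric series with r ≠ 1).

0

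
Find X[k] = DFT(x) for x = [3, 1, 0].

X[k] = Σ(n=0 to 2) x[n] · ω_3^(nk)
where ω_3 = e^(-2πi/3)

Computing each X[k]:
X[0] = 4
X[1] = 2.5000-0.8660i
X[2] = 2.5000+0.8660i

X = [4, 2.5000-0.8660i, 2.5000+0.8660i]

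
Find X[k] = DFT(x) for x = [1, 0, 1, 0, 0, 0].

X[k] = Σ(n=0 to 5) x[n] · ω_6^(nk)
where ω_6 = e^(-2πi/6)

Computing each X[k]:
X[0] = 2
X[1] = 0.5000-0.8660i
X[2] = 0.5000+0.8660i
X[3] = 2
X[4] = 0.5000-0.8660i
X[5] = 0.5000+0.8660i

X = [2, 0.5000-0.8660i, 0.5000+0.8660i, 2, 0.5000-0.8660i, 0.5000+0.8660i]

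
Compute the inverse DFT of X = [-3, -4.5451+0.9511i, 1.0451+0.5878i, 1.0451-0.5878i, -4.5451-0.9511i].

x[n] = (1/5) Σ(k=0 to 4) X[k] · e^(2πikn/5)

Computing each x[n]:
x[0] = -2
x[1] = -2
x[2] = 1
x[3] = 1
x[4] = -1

x = [-2, -2, 1, 1, -1]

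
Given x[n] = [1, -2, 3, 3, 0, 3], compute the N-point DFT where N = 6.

X[k] = Σ(n=0 to 5) x[n] · ω_6^(nk)
where ω_6 = e^(-2πi/6)

Computing each X[k]:
X[0] = 8
X[1] = -3.0000+1.7321i
X[2] = 2.0000+6.9282i
X[3] = 0
X[4] = 2.0000-6.9282i
X[5] = -3.0000-1.7321i

X = [8, -3.0000+1.7321i, 2.0000+6.9282i, 0, 2.0000-6.9282i, -3.0000-1.7321i]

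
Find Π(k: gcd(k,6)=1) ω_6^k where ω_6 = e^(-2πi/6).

The primitive 6th roots of unity are ω_6^k for k coprime to 6: k ∈ {1, 5}
Their product equals the constant term of the cyclotomic polynomial Φ_6(x) up to sign.
For n ≥ 3, the product of all primitive nth roots of unity is 1. (For n=1 it is 1; for n=2 it is -1.)

1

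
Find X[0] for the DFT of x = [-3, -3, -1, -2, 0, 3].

X[0] = Σ(n=0 to 5) x[n] · ω_6^0 = Σ x[n]
= (-3) + (-3) + (-1) + (-2) + (0) + (3)

X[0] = -6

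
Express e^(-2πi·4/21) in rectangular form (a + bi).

ω_21^4 = e^(-2πi·4/21)
= cos(-2π·4/21) + i·sin(-2π·4/21)
= cos(-8π/21) + i·sin(-8π/21)

ω_21^4 = cos(-8π/21) + i·sin(-8π/21) = 0.3653-0.9309i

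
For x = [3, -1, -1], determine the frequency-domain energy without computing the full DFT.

Parseval: Σ|x[n]|² = (1/N)Σ|X[k]|², so Σ|X[k]|² = N·Σ|x[n]|² = 3·11.0000

Σ|X[k]|² = N·Σ|x[n]|² = 3·11.0000 = 33.0000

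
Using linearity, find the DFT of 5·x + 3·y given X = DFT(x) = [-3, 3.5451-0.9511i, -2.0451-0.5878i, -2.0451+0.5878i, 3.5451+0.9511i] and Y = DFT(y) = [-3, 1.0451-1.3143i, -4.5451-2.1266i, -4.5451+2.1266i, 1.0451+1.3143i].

By linearity: DFT(5x + 3y) = 5·DFT(x) + 3·DFT(y)
= 5·[-3, 3.5451-0.9511i, -2.0451-0.5878i, -2.0451+0.5878i, 3.5451+0.9511i] + 3·[-3, 1.0451-1.3143i, -4.5451-2.1266i, -4.5451+2.1266i, 1.0451+1.3143i]

Computing element-wise:
Z[0] = 5·(-3) + 3·(-3) = -24
Z[1] = 5·(3.5451-0.9511i) + 3·(1.0451-1.3143i) = 20.8608-8.6984i
Z[2] = 5·(-2.0451-0.5878i) + 3·(-4.5451-2.1266i) = -23.8608-9.3188i
Z[3] = 5·(-2.0451+0.5878i) + 3·(-4.5451+2.1266i) = -23.8608+9.3188i
Z[4] = 5·(3.5451+0.9511i) + 3·(1.0451+1.3143i) = 20.8608+8.6984i

DFT(5x + 3y) = 5·X + 3·Y = [-24, 20.8608-8.6984i, -23.8608-9.3188i, -23.8608+9.3188i, 20.8608+8.6984i]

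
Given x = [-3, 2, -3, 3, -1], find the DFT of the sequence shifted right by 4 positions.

Time shift by 4: X_shifted[k] = ω_5^(4k) · X[k]
Shifted x = [2, -3, 3, -1, -3]

DFT(x[n-4]) = [-2, -1.4721-2.3511i, 7.4721+3.8042i, 7.4721-3.8042i, -1.4721+2.3511i]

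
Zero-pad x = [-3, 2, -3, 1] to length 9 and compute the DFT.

Original 4-point DFT: [-3, -1i, -9, 1i]
Zero-padded 9-point DFT provides frequency interpolation.

DFT_9([x, 0, ...]) = [-3, -2.4889+0.8028i, -0.3336-0.0775i, -1.5000-4.3301i, -7.6775-3.4784i, -7.6775+3.4784i, -1.5000+4.3301i, -0.3336+0.0775i, -2.4889-0.8028i]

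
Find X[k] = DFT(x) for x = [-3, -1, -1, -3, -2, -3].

X[k] = Σ(n=0 to 5) x[n] · ω_6^(nk)
where ω_6 = e^(-2πi/6)

Computing each X[k]:
X[0] = -13
X[1] = -0.5000-2.5981i
X[2] = -2.5000-0.8660i
X[3] = 1
X[4] = -2.5000+0.8660i
X[5] = -0.5000+2.5981i

X = [-13, -0.5000-2.5981i, -2.5000-0.8660i, 1, -2.5000+0.8660i, -0.5000+2.5981i]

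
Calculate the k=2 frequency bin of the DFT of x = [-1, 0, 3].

X[2] = Σ(n=0 to 2) x[n] · ω_3^(2n) where ω_3 = e^(-2πi/3)
= (-1)·ω_3^0 + (0)·ω_3^2 + (3)·ω_3^4

X[2] = -2.5000-2.5981i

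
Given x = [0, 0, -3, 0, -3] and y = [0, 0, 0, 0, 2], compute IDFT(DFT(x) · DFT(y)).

(x ⊛ y)[n] = Σ(m=0 to 4) x[m] · y[(n-m) mod 5]

Computing each output sample:
(x ⊛ y)[0] = 0
(x ⊛ y)[1] = -6
(x ⊛ y)[2] = 0
(x ⊛ y)[3] = -6
(x ⊛ y)[4] = 0

x ⊛ y = [0, -6, 0, -6, 0]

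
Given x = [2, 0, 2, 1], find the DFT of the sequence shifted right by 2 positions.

Time shift by 2: X_shifted[k] = ω_4^(2k) · X[k]
Shifted x = [2, 1, 2, 0]

DFT(x[n-2]) = [5, -1i, 3, 1i]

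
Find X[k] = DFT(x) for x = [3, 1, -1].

X[k] = Σ(n=0 to 2) x[n] · ω_3^(nk)
where ω_3 = e^(-2πi/3)

Computing each X[k]:
X[0] = 3
X[1] = 3.0000-1.7321i
X[2] = 3.0000+1.7321i

X = [3, 3.0000-1.7321i, 3.0000+1.7321i]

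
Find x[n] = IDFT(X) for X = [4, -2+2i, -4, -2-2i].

x[n] = (1/4) Σ(k=0 to 3) X[k] · e^(2πikn/4)

Computing each x[n]:
x[0] = -1
x[1] = 1
x[2] = 1
x[3] = 3

x = [-1, 1, 1, 3]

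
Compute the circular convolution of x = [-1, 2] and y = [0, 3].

(x ⊛ y)[n] = Σ(m=0 to 1) x[m] · y[(n-m) mod 2]

Computing each output sample:
(x ⊛ y)[0] = 6
(x ⊛ y)[1] = -3

x ⊛ y = [6, -3]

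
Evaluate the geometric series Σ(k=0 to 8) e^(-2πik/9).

Sum of all nth roots of unity equals 0 for n > 1 (geometric series with r ≠ 1).

0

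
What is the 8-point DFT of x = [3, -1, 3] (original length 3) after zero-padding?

Original 3-point DFT: [5, 2.0000+3.4641i, 2.0000-3.4641i]
Zero-padded 8-point DFT provides frequency interpolation.

DFT_8([x, 0, ...]) = [5, 2.2929-2.2929i, 1i, 3.7071+3.7071i, 7, 3.7071-3.7071i, -1i, 2.2929+2.2929i]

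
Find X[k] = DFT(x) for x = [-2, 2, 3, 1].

X[k] = Σ(n=0 to 3) x[n] · ω_4^(nk)
where ω_4 = e^(-2πi/4)

Computing each X[k]:
X[0] = 4
X[1] = -5-1i
X[2] = -2
X[3] = -5+1i

X = [4, -5-1i, -2, -5+1i]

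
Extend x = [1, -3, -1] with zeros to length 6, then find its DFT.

Original 3-point DFT: [-3, 3.0000+1.7321i, 3.0000-1.7321i]
Zero-padded 6-point DFT provides frequency interpolation.

DFT_6([x, 0, ...]) = [-3, 3.4641i, 3.0000+1.7321i, 3, 3.0000-1.7321i, -3.4641i]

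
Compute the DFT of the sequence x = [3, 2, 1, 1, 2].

X[k] = Σ(n=0 to 4) x[n] · ω_5^(nk)
where ω_5 = e^(-2πi/5)

Computing each X[k]:
X[0] = 9
X[1] = 2.6180
X[2] = 0.3820
X[3] = 0.3820
X[4] = 2.6180

X = [9, 2.6180, 0.3820, 0.3820, 2.6180]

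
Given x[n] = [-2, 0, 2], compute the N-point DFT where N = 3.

X[k] = Σ(n=0 to 2) x[n] · ω_3^(nk)
where ω_3 = e^(-2πi/3)

Computing each X[k]:
X[0] = 0
X[1] = -3.0000+1.7321i
X[2] = -3.0000-1.7321i

X = [0, -3.0000+1.7321i, -3.0000-1.7321i]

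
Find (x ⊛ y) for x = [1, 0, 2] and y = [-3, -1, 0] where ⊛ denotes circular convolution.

(x ⊛ y)[n] = Σ(m=0 to 2) x[m] · y[(n-m) mod 3]

Computing each output sample:
(x ⊛ y)[0] = -5
(x ⊛ y)[1] = -1
(x ⊛ y)[2] = -6

x ⊛ y = [-5, -1, -6]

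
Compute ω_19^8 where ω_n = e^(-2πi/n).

ω_19^8 = e^(-2πi·8/19)
= cos(-2π·8/19) + i·sin(-2π·8/19)
= cos(-16π/19) + i·sin(-16π/19)

ω_19^8 = cos(-16π/19) + i·sin(-16π/19) = -0.8795-0.4759i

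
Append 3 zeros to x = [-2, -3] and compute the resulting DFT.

Original 2-point DFT: [-5, 1]
Zero-padded 5-point DFT provides frequency interpolation.

DFT_5([x, 0, ...]) = [-5, -2.9271+2.8532i, 0.4271+1.7634i, 0.4271-1.7634i, -2.9271-2.8532i]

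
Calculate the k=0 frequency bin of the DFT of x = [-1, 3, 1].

X[0] = Σ(n=0 to 2) x[n] · ω_3^0 = Σ x[n]
= (-1) + (3) + (1)

X[0] = 3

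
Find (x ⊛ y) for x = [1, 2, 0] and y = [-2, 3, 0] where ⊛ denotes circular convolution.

(x ⊛ y)[n] = Σ(m=0 to 2) x[m] · y[(n-m) mod 3]

Computing each output sample:
(x ⊛ y)[0] = -2
(x ⊛ y)[1] = -1
(x ⊛ y)[2] = 6

x ⊛ y = [-2, -1, 6]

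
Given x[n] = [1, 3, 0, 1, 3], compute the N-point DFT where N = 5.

X[k] = Σ(n=0 to 4) x[n] · ω_5^(nk)
where ω_5 = e^(-2πi/5)

Computing each X[k]:
X[0] = 8
X[1] = 2.0451+0.5878i
X[2] = -3.5451-0.9511i
X[3] = -3.5451+0.9511i
X[4] = 2.0451-0.5878i

X = [8, 2.0451+0.5878i, -3.5451-0.9511i, -3.5451+0.9511i, 2.0451-0.5878i]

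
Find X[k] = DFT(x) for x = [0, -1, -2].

X[k] = Σ(n=0 to 2) x[n] · ω_3^(nk)
where ω_3 = e^(-2πi/3)

Computing each X[k]:
X[0] = -3
X[1] = 1.5000-0.8660i
X[2] = 1.5000+0.8660i

X = [-3, 1.5000-0.8660i, 1.5000+0.8660i]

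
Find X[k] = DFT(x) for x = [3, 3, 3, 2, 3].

X[k] = Σ(n=0 to 4) x[n] · ω_5^(nk)
where ω_5 = e^(-2πi/5)

Computing each X[k]:
X[0] = 14
X[1] = 0.8090-0.5878i
X[2] = -0.3090+0.9511i
X[3] = -0.3090-0.9511i
X[4] = 0.8090+0.5878i

X = [14, 0.8090-0.5878i, -0.3090+0.9511i, -0.3090-0.9511i, 0.8090+0.5878i]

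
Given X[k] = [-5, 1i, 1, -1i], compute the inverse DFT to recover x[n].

x[n] = (1/4) Σ(k=0 to 3) X[k] · e^(2πikn/4)

Computing each x[n]:
x[0] = -1
x[1] = -2
x[2] = -1
x[3] = -1

x = [-1, -2, -1, -1]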